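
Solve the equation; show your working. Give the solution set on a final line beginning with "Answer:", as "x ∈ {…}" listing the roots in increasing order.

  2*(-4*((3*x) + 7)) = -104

Step 1. [2*(-4*((3*x) + 7)) = -104] LHS = 2·(…); ÷2 both sides ⇒ div: -4*((3*x) + 7) = -52.
Step 2. [-4*((3*x) + 7) = -52] divide by the outer -4. So div: (3*x) + 7 = 13.
Step 3. [(3*x) + 7 = 13] +7 is outermost — subtract 7 both sides, so sub: 3*x = 6.
Step 4. [3*x = 6] 3 out front; divide by 3 ⇒ div: x = 2.

Answer: x ∈ {2}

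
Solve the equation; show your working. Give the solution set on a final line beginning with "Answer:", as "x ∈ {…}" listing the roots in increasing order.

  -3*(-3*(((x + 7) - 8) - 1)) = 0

Step 1. [-3*(-3*(((x + 7) - 8) - 1)) = 0] -3 out front; divide by -3 ⇒ div: -3*(((x + 7) - 8) - 1) = 0.
Step 2. [-3*(((x + 7) - 8) - 1) = 0] -3·(inner) — divide through by -3 ⇒ div: ((x + 7) - 8) - 1 = 0.
Step 3. [((x + 7) - 8) - 1 = 0] 1 comes off first (add 1) ⇒ sub: (x + 7) - 8 = 1.
Step 4. [(x + 7) - 8 = 1] add 8: x sits inside (… - 8) ⇒ sub: x + 7 = 9.
Step 5. [x + 7 = 9] +7 is outermost — subtract 7 both sides ⇒ sub: x = 2.

Answer: x ∈ {2}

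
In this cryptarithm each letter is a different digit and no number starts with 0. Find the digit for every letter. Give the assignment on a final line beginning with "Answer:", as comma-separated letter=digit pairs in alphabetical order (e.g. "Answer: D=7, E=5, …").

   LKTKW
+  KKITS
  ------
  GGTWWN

Step 1. [col 1: W + S ≡ N (mod 10)] several values work for S in column 1 (W + S ≡ N (mod 10), carry-in 0); try S=8, so S=8.
Step 2. [col 1: W + S ≡ N (mod 10)] W=7 is one option consistent with column 1 (W + S ≡ N (mod 10), carry-in 0) — take it. So W=7.
Step 3. [G] the sum has 6 digits but both addends have 5; that extra leading digit G is the final carry, namely 1. So G=1.
Step 4. [col 1: W + S ≡ N (mod 10)] from column 1 (W=7, S=8, carry-in 0, digits 1,7,8 already taken and all letters distinct): N must equal 5, so N=5.
Step 5. [col 2: K + T ≡ W (mod 10)] column 2 (K + T ≡ W (mod 10), carry-in 1) doesn't pin K yet; pick K=2 and continue ⇒ K=2.
Step 6. [col 2: K + T ≡ W (mod 10)] column 2: given K=2, W=7, carry-in 1, and digits 1,2,5,7,8 already taken and all letters distinct, K+T≡W (mod 10) forces T=4 ⇒ T=4.
Step 7. [col 3: T + I ≡ W (mod 10)] in column 3 we have T+I≡W with carry-in 0; given T=4, W=7 and digits 1,2,4,5,7,8 already taken and all letters distinct, that pins I to 3, so I=3.
Step 8. [col 5: L + K ≡ G (mod 10)] column 5 reads L+K+carry(0)=G with K=2, G=1; with digits 1,2,3,4,5,7,8 already taken and all letters distinct, the only value for L is 9. So L=9.

Answer: G=1, I=3, K=2, L=9, N=5, S=8, T=4, W=7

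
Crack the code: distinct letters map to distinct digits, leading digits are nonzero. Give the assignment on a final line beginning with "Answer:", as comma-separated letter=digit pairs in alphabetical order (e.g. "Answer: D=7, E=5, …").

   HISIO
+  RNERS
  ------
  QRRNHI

Step 1. [col 1: O + S ≡ I (mod 10)] column 1 (O + S ≡ I (mod 10), carry-in 0) doesn't pin I yet; pick I=6 and continue. So I=6.
Step 2. [col 1: O + S ≡ I (mod 10)] column 1 (O + S ≡ I (mod 10), carry-in 0) doesn't pin S yet; pick S=2 and continue, so S=2.
Step 3. [col 1: O + S ≡ I (mod 10)] column 1 reads O+S+carry(0)=I with S=2, I=6; with digits 2,6 already taken and all letters distinct, the only value for O is 4, so O=4.
Step 4. [col 2: I + R ≡ H (mod 10)] H=9 is one option consistent with column 2 (I + R ≡ H (mod 10), carry-in 0) — take it ⇒ H=9.
Step 5. [Q] the sum has 6 digits but both addends have 5; that extra leading digit Q is the final carry, namely 1 ⇒ Q=1.
Step 6. [col 2: I + R ≡ H (mod 10)] column 2: given I=6, H=9, carry-in 0, and digits 1,2,4,6,9 already taken and all letters distinct, I+R≡H (mod 10) forces R=3 ⇒ R=3.
Step 7. [col 3: S + E ≡ N (mod 10)] several values work for E in column 3 (S + E ≡ N (mod 10), carry-in 0); try E=5 ⇒ E=5.
Step 8. [col 3: S + E ≡ N (mod 10)] in column 3 we have S+E≡N with carry-in 0; given S=2, E=5 and digits 1,2,3,4,5,6,9 already taken and all letters distinct, that pins N to 7, so N=7.

Answer: E=5, H=9, I=6, N=7, O=4, Q=1, R=3, S=2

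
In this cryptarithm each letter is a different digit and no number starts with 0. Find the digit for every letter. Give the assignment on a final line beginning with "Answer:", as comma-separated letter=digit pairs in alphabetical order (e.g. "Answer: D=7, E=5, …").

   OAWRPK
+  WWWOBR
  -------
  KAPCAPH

Step 1. [col 1: K + R ≡ H (mod 10)] column 1 (K + R ≡ H (mod 10), carry-in 0) doesn't pin K yet; pick K=1 and continue, so K=1.
Step 2. [col 1: K + R ≡ H (mod 10)] no forcing yet in column 1 (carry-in 0); R=8 is free and consistent — try it ⇒ R=8.
Step 3. [col 1: K + R ≡ H (mod 10)] column 1: given K=1, R=8, carry-in 0, and digits 1,8 already taken and all letters distinct, K+R≡H (mod 10) forces H=9. So H=9.
Step 4. [col 2: P + B ≡ P (mod 10)] from column 2 (nothing yet, carry-in 0, digits 1,8,9 already taken and all letters distinct): B must equal 0, so B=0.
Step 5. [col 2: P + B ≡ P (mod 10)] no forcing yet in column 2 (carry-in 0); P=2 is free and consistent — try it ⇒ P=2.
Step 6. [col 3: R + O ≡ A (mod 10)] column 3 (R + O ≡ A (mod 10), carry-in 0) doesn't pin A yet; pick A=4 and continue, so A=4.
Step 7. [col 3: R + O ≡ A (mod 10)] from column 3 (R=8, A=4, carry-in 0, digits 0,1,2,4,8,9 already taken and all letters distinct): O must equal 6, so O=6.
Step 8. [col 4: W + W ≡ C (mod 10)] several values work for C in column 4 (W + W ≡ C (mod 10), carry-in 1); try C=5 ⇒ C=5.
Step 9. [col 4: W + W ≡ C (mod 10)] column 4: given C=5, carry-in 1, and digits 0,1,2,4,5,6,8,9 already taken and all letters distinct, W+W≡C (mod 10) forces W=7, so W=7.

Answer: A=4, B=0, C=5, H=9, K=1, O=6, P=2, R=8, W=7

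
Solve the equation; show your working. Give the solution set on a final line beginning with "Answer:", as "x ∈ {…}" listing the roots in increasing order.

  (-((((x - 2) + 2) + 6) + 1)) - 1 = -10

Step 1. [(-((((x - 2) + 2) + 6) + 1)) - 1 = -10] -1 is outermost — add 1 both sides ⇒ sub: -((((x - 2) + 2) + 6) + 1) = -9.
Step 2. [-((((x - 2) + 2) + 6) + 1) = -9] leading − — multiply by −1 ⇒ neg: (((x - 2) + 2) + 6) + 1 = 9.
Step 3. [(((x - 2) + 2) + 6) + 1 = 9] subtract 1: x sits inside (… + 1), so sub: ((x - 2) + 2) + 6 = 8.
Step 4. [((x - 2) + 2) + 6 = 8] peel the +6: subtract 6 from each side ⇒ sub: (x - 2) + 2 = 2.
Step 5. [(x - 2) + 2 = 2] the outer +2 inverts by subtracting 2, so sub: x - 2 = 0.
Step 6. [x - 2 = 0] 2 comes off first (add 2), so sub: x = 2.

Answer: x ∈ {2}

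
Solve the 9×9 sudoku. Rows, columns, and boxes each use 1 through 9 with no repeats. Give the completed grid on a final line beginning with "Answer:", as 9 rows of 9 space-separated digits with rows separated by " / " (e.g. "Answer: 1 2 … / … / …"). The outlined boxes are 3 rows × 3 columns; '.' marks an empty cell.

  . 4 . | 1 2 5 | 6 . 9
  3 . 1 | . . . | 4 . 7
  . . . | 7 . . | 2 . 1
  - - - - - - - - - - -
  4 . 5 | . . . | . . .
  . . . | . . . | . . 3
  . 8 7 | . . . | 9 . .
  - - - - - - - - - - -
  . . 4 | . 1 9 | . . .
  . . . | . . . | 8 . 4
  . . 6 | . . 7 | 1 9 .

Step 1. [r4c2∈{1,2,3,6,9}] box 4 places 3 nowhere but r4c2 ⇒ r4c2=3.
Step 2. [r4c9∈{2,6,8}] col 9 places 8 nowhere but r4c9. So r4c9=8.
Step 3. [r2c2∈{2,5,6,9}] r2c2 is the only open cell in row 2 admitting 2. So r2c2=2.
Step 4. [r9c2∈{5}] nothing but 5 survives at r9c2, so r9c2=5.
Step 5. [r9c9∈{2}] r9c9 has the single candidate 2, so r9c9=2.
Step 6. [r8c3∈{2,3,9}] col 3 places 3 nowhere but r8c3 ⇒ r8c3=3.
Step 7. [r2c8∈{5,8}] row 2 places 5 nowhere but r2c8, so r2c8=5.
Step 8. [r5c3∈{2,9}] col 3 places 2 nowhere but r5c3, so r5c3=2.
Step 9. [r9c1∈{8}] r9c1's peers cover all but 8 ⇒ r9c1=8.
Step 10. [r7c4∈{2,3,5,6,8}] in row 7, 8 fits only at r7c4. So r7c4=8.
Step 11. [r7c2∈{7}] r7c2's peers cover all but 7. So r7c2=7.
Step 12. [r4c7∈{7}] only 7 remains possible at r4c7, so r4c7=7.
Step 13. [r5c5∈{4,5,6,7,8,9}] in row 5, 7 fits only at r5c5, so r5c5=7.
Step 14. [r5c6∈{1,4,6,8}] r5c6 is the only open cell in row 5 admitting 8, so r5c6=8.
Step 15. [r2c6∈{6}] r2c6 has the single candidate 6, so r2c6=6.
Step 16. [r2c4∈{9}] r2c4 has the single candidate 9. So r2c4=9.
Step 17. [r8c6∈{2}] r8c6's peers cover all but 2, so r8c6=2.
Step 18. [r3c3∈{8,9}] col 3 places 9 nowhere but r3c3, so r3c3=9.
Step 19. [r5c7∈{5}] only 5 remains possible at r5c7, so r5c7=5.
Step 20. [r6c9∈{6}] nothing but 6 survives at r6c9, so r6c9=6.
Step 21. [r6c1∈{1}] nothing but 1 survives at r6c1 ⇒ r6c1=1.
Step 22. [r1c8∈{3,8}] 3 has one home in row 1: r1c8. So r1c8=3.
Step 23. [r5c8∈{1,4}] r5c8 is the only open cell in row 5 admitting 1, so r5c8=1.
Step 24. [r5c4∈{4,6}] row 5 places 4 nowhere but r5c4. So r5c4=4.
Step 25. [r6c6∈{3}] nothing but 3 survives at r6c6. So r6c6=3.
Step 26. [r3c5∈{3,4,8}] 3 has one home in row 3: r3c5 ⇒ r3c5=3.
Step 27. [r4c8∈{2}] r4c8's peers cover all but 2, so r4c8=2.
Step 28. [r8c1∈{9}] r8c1 is down to just 9 ⇒ r8c1=9.
Step 29. [r4c4∈{6}] r4c4's peers cover all but 6. So r4c4=6.
Step 30. [r8c4∈{5}] nothing but 5 survives at r8c4, so r8c4=5.
Step 31. [r5c1∈{6}] only 6 remains possible at r5c1. So r5c1=6.
Step 32. [r8c5∈{6}] r8c5's peers cover all but 6 ⇒ r8c5=6.
Step 33. [r9c4∈{3}] r9c4 is down to just 3 ⇒ r9c4=3.
Step 34. [r5c2∈{9}] nothing but 9 survives at r5c2 ⇒ r5c2=9.
Step 35. [r7c1∈{2}] nothing but 2 survives at r7c1, so r7c1=2.
Step 36. [r6c8∈{4}] r6c8 is down to just 4, so r6c8=4.
Step 37. [r8c2∈{1}] r8c2's peers cover all but 1, so r8c2=1.
Step 38. [r9c5∈{4}] only 4 remains possible at r9c5, so r9c5=4.
Step 39. [r8c8∈{7}] r8c8 is down to just 7. So r8c8=7.
Step 40. [r6c5∈{5}] r6c5 has the single candidate 5 ⇒ r6c5=5.
Step 41. [r7c7∈{3}] r7c7 is down to just 3, so r7c7=3.
Step 42. [r3c8∈{8}] r3c8 has the single candidate 8. So r3c8=8.
Step 43. [r7c9∈{5}] only 5 remains possible at r7c9, so r7c9=5.
Step 44. [r4c6∈{1}] r4c6 has the single candidate 1 ⇒ r4c6=1.
Step 45. [r3c6∈{4}] only 4 remains possible at r3c6 ⇒ r3c6=4.
Step 46. [r1c1∈{7}] r1c1's peers cover all but 7 ⇒ r1c1=7.
Step 47. [r6c4∈{2}] r6c4 has the single candidate 2 ⇒ r6c4=2.
Step 48. [r3c2∈{6}] r3c2 has the single candidate 6, so r3c2=6.
Step 49. [r3c1∈{5}] r3c1 is down to just 5, so r3c1=5.
Step 50. [r2c5∈{8}] only 8 remains possible at r2c5, so r2c5=8.
Step 51. [r4c5∈{9}] r4c5 is down to just 9. So r4c5=9.
Step 52. [r7c8∈{6}] r7c8's peers cover all but 6, so r7c8=6.
Step 53. [r1c3∈{8}] only 8 remains possible at r1c3, so r1c3=8.

Answer: 7 4 8 1 2 5 6 3 9 / 3 2 1 9 8 6 4 5 7 / 5 6 9 7 3 4 2 8 1 / 4 3 5 6 9 1 7 2 8 / 6 9 2 4 7 8 5 1 3 / 1 8 7 2 5 3 9 4 6 / 2 7 4 8 1 9 3 6 5 / 9 1 3 5 6 2 8 7 4 / 8 5 6 3 4 7 1 9 2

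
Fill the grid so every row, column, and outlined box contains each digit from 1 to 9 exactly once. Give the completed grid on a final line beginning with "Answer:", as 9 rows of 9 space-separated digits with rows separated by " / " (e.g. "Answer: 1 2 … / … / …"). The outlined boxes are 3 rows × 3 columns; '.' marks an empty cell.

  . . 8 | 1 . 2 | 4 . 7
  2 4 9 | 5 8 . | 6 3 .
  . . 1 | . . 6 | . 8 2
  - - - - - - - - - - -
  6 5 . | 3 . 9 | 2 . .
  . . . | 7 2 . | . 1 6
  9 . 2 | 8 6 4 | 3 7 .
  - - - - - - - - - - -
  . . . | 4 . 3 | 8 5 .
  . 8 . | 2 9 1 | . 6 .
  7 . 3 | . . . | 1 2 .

Step 1. [r3c7∈{5,9}] r3c7 is the only open cell in box 3 admitting 5, so r3c7=5.
Step 2. [r3c1∈{3}] r3c1 is down to just 3. So r3c1=3.
Step 3. [r9c9∈{4,9}] across row 9, 4 lands solely at r9c9 ⇒ r9c9=4.
Step 4. [r7c2∈{1,2,6,9}] across row 7, 2 lands solely at r7c2, so r7c2=2.
Step 5. [r5c3∈{4}] nothing but 4 survives at r5c3, so r5c3=4.
Step 6. [r1c2∈{6}] only 6 remains possible at r1c2 ⇒ r1c2=6.
Step 7. [r2c6∈{7}] only 7 remains possible at r2c6, so r2c6=7.
Step 8. [r8c1∈{4,5}] in row 8, 4 fits only at r8c1, so r8c1=4.
Step 9. [r9c5∈{5}] nothing but 5 survives at r9c5, so r9c5=5.
Step 10. [r4c8∈{4}] r4c8's peers cover all but 4. So r4c8=4.
Step 11. [r8c7∈{7}] r8c7 is down to just 7. So r8c7=7.
Step 12. [r9c2∈{9}] only 9 remains possible at r9c2. So r9c2=9.
Step 13. [r7c9∈{9}] r7c9 has the single candidate 9, so r7c9=9.
Step 14. [r1c1∈{5}] only 5 remains possible at r1c1. So r1c1=5.
Step 15. [r6c9∈{5}] only 5 remains possible at r6c9, so r6c9=5.
Step 16. [r3c4∈{9}] r3c4's peers cover all but 9 ⇒ r3c4=9.
Step 17. [r8c3∈{5}] nothing but 5 survives at r8c3 ⇒ r8c3=5.
Step 18. [r9c4∈{6}] r9c4 has the single candidate 6 ⇒ r9c4=6.
Step 19. [r3c5∈{4}] nothing but 4 survives at r3c5. So r3c5=4.
Step 20. [r9c6∈{8}] only 8 remains possible at r9c6 ⇒ r9c6=8.
Step 21. [r5c1∈{8}] only 8 remains possible at r5c1, so r5c1=8.
Step 22. [r4c3∈{7}] nothing but 7 survives at r4c3. So r4c3=7.
Step 23. [r1c8∈{9}] r1c8 has the single candidate 9 ⇒ r1c8=9.
Step 24. [r7c3∈{6}] only 6 remains possible at r7c3, so r7c3=6.
Step 25. [r5c2∈{3}] r5c2's peers cover all but 3, so r5c2=3.
Step 26. [r5c6∈{5}] r5c6 has the single candidate 5. So r5c6=5.
Step 27. [r5c7∈{9}] r5c7's peers cover all but 9, so r5c7=9.
Step 28. [r4c9∈{8}] r4c9's peers cover all but 8. So r4c9=8.
Step 29. [r7c5∈{7}] only 7 remains possible at r7c5, so r7c5=7.
Step 30. [r7c1∈{1}] only 1 remains possible at r7c1. So r7c1=1.
Step 31. [r6c2∈{1}] r6c2 has the single candidate 1 ⇒ r6c2=1.
Step 32. [r2c9∈{1}] nothing but 1 survives at r2c9 ⇒ r2c9=1.
Step 33. [r8c9∈{3}] nothing but 3 survives at r8c9. So r8c9=3.
Step 34. [r3c2∈{7}] nothing but 7 survives at r3c2 ⇒ r3c2=7.
Step 35. [r1c5∈{3}] r1c5's peers cover all but 3. So r1c5=3.
Step 36. [r4c5∈{1}] r4c5 is down to just 1. So r4c5=1.

Answer: 5 6 8 1 3 2 4 9 7 / 2 4 9 5 8 7 6 3 1 / 3 7 1 9 4 6 5 8 2 / 6 5 7 3 1 9 2 4 8 / 8 3 4 7 2 5 9 1 6 / 9 1 2 8 6 4 3 7 5 / 1 2 6 4 7 3 8 5 9 / 4 8 5 2 9 1 7 6 3 / 7 9 3 6 5 8 1 2 4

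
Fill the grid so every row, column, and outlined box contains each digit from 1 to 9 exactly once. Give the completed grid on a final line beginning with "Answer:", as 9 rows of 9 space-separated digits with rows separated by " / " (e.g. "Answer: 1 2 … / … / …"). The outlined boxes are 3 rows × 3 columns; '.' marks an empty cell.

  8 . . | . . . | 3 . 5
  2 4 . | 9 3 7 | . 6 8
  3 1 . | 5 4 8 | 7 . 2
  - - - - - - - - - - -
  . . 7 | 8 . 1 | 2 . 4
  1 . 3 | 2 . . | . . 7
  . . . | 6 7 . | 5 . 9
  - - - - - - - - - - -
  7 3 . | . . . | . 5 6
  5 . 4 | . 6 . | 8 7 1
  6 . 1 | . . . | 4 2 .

Step 1. [r4c2∈{5,6,9}] r4c2 is the only open cell in row 4 admitting 6 ⇒ r4c2=6.
Step 2. [r4c5∈{5,9}] in row 4, 5 fits only at r4c5 ⇒ r4c5=5.
Step 3. [r6c6∈{3,4}] 3 has one home in box 5: r6c6. So r6c6=3.
Step 4. [r5c5∈{9}] r5c5's peers cover all but 9, so r5c5=9.
Step 5. [r1c4∈{1}] r1c4 is down to just 1, so r1c4=1.
Step 6. [r9c5∈{8}] r9c5's peers cover all but 8 ⇒ r9c5=8.
Step 7. [r9c2∈{9}] r9c2 has the single candidate 9, so r9c2=9.
Step 8. [r8c2∈{2}] r8c2's peers cover all but 2. So r8c2=2.
Step 9. [r6c2∈{8}] r6c2 is down to just 8 ⇒ r6c2=8.
Step 10. [r3c8∈{9}] r3c8's peers cover all but 9. So r3c8=9.
Step 11. [r1c5∈{2}] only 2 remains possible at r1c5, so r1c5=2.
Step 12. [r7c6∈{2,4,9}] 2 has one home in row 7: r7c6, so r7c6=2.
Step 13. [r3c3∈{6}] r3c3's peers cover all but 6 ⇒ r3c3=6.
Step 14. [r9c4∈{3,7}] 7 has one home in row 9: r9c4. So r9c4=7.
Step 15. [r8c4∈{3}] r8c4 has the single candidate 3, so r8c4=3.
Step 16. [r2c7∈{1}] r2c7 has the single candidate 1. So r2c7=1.
Step 17. [r7c3∈{8}] r7c3 is down to just 8, so r7c3=8.
Step 18. [r9c9∈{3}] r9c9 is down to just 3 ⇒ r9c9=3.
Step 19. [r7c4∈{4}] r7c4 has the single candidate 4 ⇒ r7c4=4.
Step 20. [r4c1∈{9}] only 9 remains possible at r4c1 ⇒ r4c1=9.
Step 21. [r1c8∈{4}] nothing but 4 survives at r1c8. So r1c8=4.
Step 22. [r6c1∈{4}] only 4 remains possible at r6c1, so r6c1=4.
Step 23. [r7c5∈{1}] nothing but 1 survives at r7c5 ⇒ r7c5=1.
Step 24. [r7c7∈{9}] r7c7 is down to just 9. So r7c7=9.
Step 25. [r1c6∈{6}] r1c6 is down to just 6. So r1c6=6.
Step 26. [r5c7∈{6}] nothing but 6 survives at r5c7 ⇒ r5c7=6.
Step 27. [r9c6∈{5}] r9c6 has the single candidate 5 ⇒ r9c6=5.
Step 28. [r6c8∈{1}] nothing but 1 survives at r6c8 ⇒ r6c8=1.
Step 29. [r5c8∈{8}] r5c8 is down to just 8 ⇒ r5c8=8.
Step 30. [r4c8∈{3}] only 3 remains possible at r4c8, so r4c8=3.
Step 31. [r1c3∈{9}] only 9 remains possible at r1c3, so r1c3=9.
Step 32. [r8c6∈{9}] nothing but 9 survives at r8c6. So r8c6=9.
Step 33. [r5c6∈{4}] r5c6's peers cover all but 4. So r5c6=4.
Step 34. [r2c3∈{5}] r2c3's peers cover all but 5, so r2c3=5.
Step 35. [r5c2∈{5}] nothing but 5 survives at r5c2 ⇒ r5c2=5.
Step 36. [r6c3∈{2}] nothing but 2 survives at r6c3, so r6c3=2.
Step 37. [r1c2∈{7}] nothing but 7 survives at r1c2. So r1c2=7.

Answer: 8 7 9 1 2 6 3 4 5 / 2 4 5 9 3 7 1 6 8 / 3 1 6 5 4 8 7 9 2 / 9 6 7 8 5 1 2 3 4 / 1 5 3 2 9 4 6 8 7 / 4 8 2 6 7 3 5 1 9 / 7 3 8 4 1 2 9 5 6 / 5 2 4 3 6 9 8 7 1 / 6 9 1 7 8 5 4 2 3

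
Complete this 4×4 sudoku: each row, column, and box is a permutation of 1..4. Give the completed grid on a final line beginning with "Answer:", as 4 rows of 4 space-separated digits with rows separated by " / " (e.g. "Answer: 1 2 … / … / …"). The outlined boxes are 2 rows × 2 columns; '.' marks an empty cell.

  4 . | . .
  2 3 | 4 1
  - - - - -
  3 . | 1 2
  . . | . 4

Step 1. [r4c1∈{1}] r4c1's peers cover all but 1. So r4c1=1.
Step 2. [r1c4∈{3}] r1c4 has the single candidate 3 ⇒ r1c4=3.
Step 3. [r4c3∈{3}] r4c3 is down to just 3, so r4c3=3.
Step 4. [r3c2∈{4}] only 4 remains possible at r3c2 ⇒ r3c2=4.
Step 5. [r4c2∈{2}] r4c2 has the single candidate 2. So r4c2=2.
Step 6. [r1c2∈{1}] nothing but 1 survives at r1c2 ⇒ r1c2=1.
Step 7. [r1c3∈{2}] nothing but 2 survives at r1c3, so r1c3=2.

Answer: 4 1 2 3 / 2 3 4 1 / 3 4 1 2 / 1 2 3 4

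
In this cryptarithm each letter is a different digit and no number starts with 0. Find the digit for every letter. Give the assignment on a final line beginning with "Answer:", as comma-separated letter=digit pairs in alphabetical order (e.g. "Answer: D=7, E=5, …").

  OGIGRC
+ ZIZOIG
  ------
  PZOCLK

Step 1. [col 1: C + G ≡ K (mod 10)] G=8 is one option consistent with column 1 (C + G ≡ K (mod 10), carry-in 0) — take it ⇒ G=8.
Step 2. [col 1: C + G ≡ K (mod 10)] C=4 is one option consistent with column 1 (C + G ≡ K (mod 10), carry-in 0) — take it, so C=4.
Step 3. [col 1: C + G ≡ K (mod 10)] in column 1 we have C+G≡K with carry-in 0; given C=4, G=8 and digits 4,8 already taken and all letters distinct, that pins K to 2, so K=2.
Step 4. [col 2: R + I ≡ L (mod 10)] no forcing yet in column 2 (carry-in 1); L=0 is free and consistent — try it. So L=0.
Step 5. [col 2: R + I ≡ L (mod 10)] R=6 is one option consistent with column 2 (R + I ≡ L (mod 10), carry-in 1) — take it, so R=6.
Step 6. [col 2: R + I ≡ L (mod 10)] in column 2 we have R+I≡L with carry-in 1; given R=6, L=0 and digits 0,2,4,6,8 already taken and all letters distinct, that pins I to 3, so I=3.
Step 7. [col 3: G + O ≡ C (mod 10)] column 3 reads G+O+carry(1)=C with G=8, C=4; with digits 0,2,3,4,6,8 already taken and all letters distinct, the only value for O is 5, so O=5.
Step 8. [col 4: I + Z ≡ O (mod 10)] in column 4 we have I+Z≡O with carry-in 1; given I=3, O=5 and digits 0,2,3,4,5,6,8 already taken and all letters distinct, that pins Z to 1. So Z=1.
Step 9. [col 6: O + Z ≡ P (mod 10)] in column 6 we have O+Z≡P with carry-in 1; given O=5, Z=1 and digits 0,1,2,3,4,5,6,8 already taken and all letters distinct, that pins P to 7, so P=7.

Answer: C=4, G=8, I=3, K=2, L=0, O=5, P=7, R=6, Z=1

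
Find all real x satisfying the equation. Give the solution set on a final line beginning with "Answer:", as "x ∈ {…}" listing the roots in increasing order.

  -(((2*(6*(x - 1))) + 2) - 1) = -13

Step 1. [-(((2*(6*(x - 1))) + 2) - 1) = -13] leading − — multiply by −1. So neg: ((2*(6*(x - 1))) + 2) - 1 = 13.
Step 2. [((2*(6*(x - 1))) + 2) - 1 = 13] peel the -1: add 1 from each side, so sub: (2*(6*(x - 1))) + 2 = 14.
Step 3. [(2*(6*(x - 1))) + 2 = 14] subtract 2: x sits inside (… + 2) ⇒ sub: 2*(6*(x - 1)) = 12.
Step 4. [2*(6*(x - 1)) = 12] divide by the outer 2 ⇒ div: 6*(x - 1) = 6.
Step 5. [6*(x - 1) = 6] LHS = 6·(…); ÷6 both sides, so div: x - 1 = 1.
Step 6. [x - 1 = 1] 1 comes off first (add 1), so sub: x = 2.

Answer: x ∈ {2}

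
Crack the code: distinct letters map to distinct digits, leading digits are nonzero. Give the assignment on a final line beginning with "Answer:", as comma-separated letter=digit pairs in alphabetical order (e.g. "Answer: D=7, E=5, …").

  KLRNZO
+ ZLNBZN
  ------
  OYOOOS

Step 1. [col 1: O + N ≡ S (mod 10)] no forcing yet in column 1 (carry-in 0); N=7 is free and consistent — try it, so N=7.
Step 2. [col 1: O + N ≡ S (mod 10)] several values work for O in column 1 (O + N ≡ S (mod 10), carry-in 0); try O=3. So O=3.
Step 3. [col 1: O + N ≡ S (mod 10)] column 1: given O=3, N=7, carry-in 0, and digits 3,7 already taken and all letters distinct, O+N≡S (mod 10) forces S=0, so S=0.
Step 4. [col 2: Z + Z ≡ O (mod 10)] column 2 (Z + Z ≡ O (mod 10), carry-in 1) doesn't pin Z yet; pick Z=1 and continue, so Z=1.
Step 5. [col 3: N + B ≡ O (mod 10)] in column 3 we have N+B≡O with carry-in 0; given N=7, O=3 and digits 0,1,3,7 already taken and all letters distinct, that pins B to 6 ⇒ B=6.
Step 6. [col 4: R + N ≡ O (mod 10)] column 4 reads R+N+carry(1)=O with N=7, O=3; with digits 0,1,3,6,7 already taken and all letters distinct, the only value for R is 5, so R=5.
Step 7. [col 5: L + L ≡ Y (mod 10)] from column 5 (nothing yet, carry-in 1, digits 0,1,3,5,6,7 already taken and all letters distinct): Y must equal 9, so Y=9.
Step 8. [col 5: L + L ≡ Y (mod 10)] in column 5 we have L+L≡Y with carry-in 1; given Y=9 and digits 0,1,3,5,6,7,9 already taken and all letters distinct, that pins L to 4 ⇒ L=4.
Step 9. [col 6: K + Z ≡ O (mod 10)] from column 6 (Z=1, O=3, carry-in 0, digits 0,1,3,4,5,6,7,9 already taken and all letters distinct): K must equal 2, so K=2.

Answer: B=6, K=2, L=4, N=7, O=3, R=5, S=0, Y=9, Z=1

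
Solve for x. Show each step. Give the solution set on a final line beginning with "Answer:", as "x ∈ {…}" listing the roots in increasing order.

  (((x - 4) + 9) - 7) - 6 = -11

Step 1. [(((x - 4) + 9) - 7) - 6 = -11] add 6: x sits inside (… - 6). So sub: ((x - 4) + 9) - 7 = -5.
Step 2. [((x - 4) + 9) - 7 = -5] -7 is outermost — add 7 both sides ⇒ sub: (x - 4) + 9 = 2.
Step 3. [(x - 4) + 9 = 2] the outer +9 inverts by subtracting 9 ⇒ sub: x - 4 = -7.
Step 4. [x - 4 = -7] add 4: x sits inside (… - 4), so sub: x = -3.

Answer: x ∈ {-3}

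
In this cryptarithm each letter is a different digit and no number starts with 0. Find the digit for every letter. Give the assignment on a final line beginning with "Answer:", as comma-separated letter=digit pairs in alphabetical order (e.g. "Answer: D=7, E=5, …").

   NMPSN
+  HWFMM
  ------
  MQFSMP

Step 1. [col 1: N + M ≡ P (mod 10)] N=5 is one option consistent with column 1 (N + M ≡ P (mod 10), carry-in 0) — take it. So N=5.
Step 2. [col 1: N + M ≡ P (mod 10)] P=6 is one option consistent with column 1 (N + M ≡ P (mod 10), carry-in 0) — take it ⇒ P=6.
Step 3. [col 1: N + M ≡ P (mod 10)] column 1 reads N+M+carry(0)=P with N=5, P=6; with digits 5,6 already taken and all letters distinct, the only value for M is 1 ⇒ M=1.
Step 4. [col 2: S + M ≡ M (mod 10)] column 2 reads S+M+carry(0)=M with M=1; with digits 1,5,6 already taken and all letters distinct, the only value for S is 0 ⇒ S=0.
Step 5. [col 3: P + F ≡ S (mod 10)] column 3: given P=6, S=0, carry-in 0, and digits 0,1,5,6 already taken and all letters distinct, P+F≡S (mod 10) forces F=4, so F=4.
Step 6. [col 4: M + W ≡ F (mod 10)] in column 4 we have M+W≡F with carry-in 1; given M=1, F=4 and digits 0,1,4,5,6 already taken and all letters distinct, that pins W to 2 ⇒ W=2.
Step 7. [col 5: N + H ≡ Q (mod 10)] column 5 (N + H ≡ Q (mod 10), carry-in 0) doesn't pin Q yet; pick Q=3 and continue, so Q=3.
Step 8. [col 5: N + H ≡ Q (mod 10)] column 5 reads N+H+carry(0)=Q with N=5, Q=3; with digits 0,1,2,3,4,5,6 already taken and all letters distinct, the only value for H is 8, so H=8.

Answer: F=4, H=8, M=1, N=5, P=6, Q=3, S=0, W=2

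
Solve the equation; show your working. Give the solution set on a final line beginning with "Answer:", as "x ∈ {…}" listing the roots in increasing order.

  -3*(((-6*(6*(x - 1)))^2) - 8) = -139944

Step 1. [-3*(((-6*(6*(x - 1)))^2) - 8) = -139944] -3 out front; divide by -3 ⇒ div: ((-6*(6*(x - 1)))^2) - 8 = 46648.
Step 2. [((-6*(6*(x - 1)))^2) - 8 = 46648] 8 comes off first (add 8). So sub: (-6*(6*(x - 1)))^2 = 46656.
Step 3. [(-6*(6*(x - 1)))^2 = 46656] 46656 ≥ 0, LHS is (·)² — take ±√, so sqrt: -6*(6*(x - 1)) = 216 or -216.
Step 4. [-6*(6*(x - 1)) = 216 or -216] -6 out front; divide by -6 ⇒ div: 6*(x - 1) = -36 or 36.
Step 5. [6*(x - 1) = -36 or 36] LHS = 6·(…); ÷6 both sides, so div: x - 1 = -6 or 6.
Step 6. [x - 1 = -6 or 6] peel the -1: add 1 from each side, so sub: x = -5 or 7.

Answer: x ∈ {-5, 7}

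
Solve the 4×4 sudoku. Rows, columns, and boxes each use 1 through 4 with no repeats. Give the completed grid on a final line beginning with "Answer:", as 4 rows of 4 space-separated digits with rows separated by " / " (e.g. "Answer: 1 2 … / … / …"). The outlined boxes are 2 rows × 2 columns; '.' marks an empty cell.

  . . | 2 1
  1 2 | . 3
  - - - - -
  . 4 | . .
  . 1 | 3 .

Step 1. [r3c1∈{2,3}] across row 3, 3 lands solely at r3c1 ⇒ r3c1=3.
Step 2. [r4c1∈{2}] r4c1 has the single candidate 2 ⇒ r4c1=2.
Step 3. [r3c3∈{1}] r3c3 is down to just 1. So r3c3=1.
Step 4. [r2c3∈{4}] r2c3's peers cover all but 4 ⇒ r2c3=4.
Step 5. [r3c4∈{2}] r3c4 has the single candidate 2, so r3c4=2.
Step 6. [r4c4∈{4}] only 4 remains possible at r4c4, so r4c4=4.
Step 7. [r1c2∈{3}] nothing but 3 survives at r1c2. So r1c2=3.
Step 8. [r1c1∈{4}] only 4 remains possible at r1c1 ⇒ r1c1=4.

Answer: 4 3 2 1 / 1 2 4 3 / 3 4 1 2 / 2 1 3 4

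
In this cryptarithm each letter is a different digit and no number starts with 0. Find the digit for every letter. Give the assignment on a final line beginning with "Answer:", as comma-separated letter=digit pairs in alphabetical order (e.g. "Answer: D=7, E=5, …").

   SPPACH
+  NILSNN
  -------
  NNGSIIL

Step 1. [col 1: H + N ≡ L (mod 10)] N=1 is one option consistent with column 1 (H + N ≡ L (mod 10), carry-in 0) — take it, so N=1.
Step 2. [col 1: H + N ≡ L (mod 10)] H=4 is one option consistent with column 1 (H + N ≡ L (mod 10), carry-in 0) — take it, so H=4.
Step 3. [col 1: H + N ≡ L (mod 10)] column 1 reads H+N+carry(0)=L with H=4, N=1; with digits 1,4 already taken and all letters distinct, the only value for L is 5. So L=5.
Step 4. [col 2: C + N ≡ I (mod 10)] several values work for C in column 2 (C + N ≡ I (mod 10), carry-in 0); try C=6 ⇒ C=6.
Step 5. [col 2: C + N ≡ I (mod 10)] column 2 reads C+N+carry(0)=I with C=6, N=1; with digits 1,4,5,6 already taken and all letters distinct, the only value for I is 7 ⇒ I=7.
Step 6. [col 3: A + S ≡ I (mod 10)] column 3 (A + S ≡ I (mod 10), carry-in 0) doesn't pin A yet; pick A=8 and continue, so A=8.
Step 7. [col 3: A + S ≡ I (mod 10)] in column 3 we have A+S≡I with carry-in 0; given A=8, I=7 and digits 1,4,5,6,7,8 already taken and all letters distinct, that pins S to 9. So S=9.
Step 8. [col 4: P + L ≡ S (mod 10)] from column 4 (L=5, S=9, carry-in 1, digits 1,4,5,6,7,8,9 already taken and all letters distinct): P must equal 3. So P=3.
Step 9. [col 5: P + I ≡ G (mod 10)] in column 5 we have P+I≡G with carry-in 0; given P=3, I=7 and digits 1,3,4,5,6,7,8,9 already taken and all letters distinct, that pins G to 0, so G=0.

Answer: A=8, C=6, G=0, H=4, I=7, L=5, N=1, P=3, S=9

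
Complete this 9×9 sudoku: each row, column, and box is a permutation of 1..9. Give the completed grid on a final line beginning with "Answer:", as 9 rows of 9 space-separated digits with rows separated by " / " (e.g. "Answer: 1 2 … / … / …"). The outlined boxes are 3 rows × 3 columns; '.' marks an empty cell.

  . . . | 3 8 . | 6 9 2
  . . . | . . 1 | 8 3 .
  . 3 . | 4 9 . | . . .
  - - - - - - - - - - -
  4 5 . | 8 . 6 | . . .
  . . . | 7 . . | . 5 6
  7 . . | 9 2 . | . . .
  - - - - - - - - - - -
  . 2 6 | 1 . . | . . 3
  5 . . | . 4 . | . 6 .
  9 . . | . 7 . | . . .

Step 1. [r5c1∈{1,2,3,8}] in col 1, 3 fits only at r5c1. So r5c1=3.
Step 2. [r7c1∈{8}] r7c1's peers cover all but 8 ⇒ r7c1=8.
Step 3. [r6c6∈{3,4,5}] in row 6, 5 fits only at r6c6. So r6c6=5.
Step 4. [r3c3∈{1,2,5,7,8}] 8 has one home in row 3: r3c3. So r3c3=8.
Step 5. [r6c3∈{1}] r6c3 is down to just 1, so r6c3=1.
Step 6. [r2c9∈{4,5,7}] box 3 places 4 nowhere but r2c9 ⇒ r2c9=4.
Step 7. [r8c4∈{2}] r8c4's peers cover all but 2 ⇒ r8c4=2.
Step 8. [r6c9∈{8}] nothing but 8 survives at r6c9, so r6c9=8.
Step 9. [r9c8∈{1,2,4,8}] col 8 places 8 nowhere but r9c8. So r9c8=8.
Step 10. [r9c7∈{1,2,4,5}] across row 9, 2 lands solely at r9c7. So r9c7=2.
Step 11. [r3c1∈{1,2,6}] across row 3, 6 lands solely at r3c1. So r3c1=6.
Step 12. [r1c3∈{4,5,7}] across row 1, 5 lands solely at r1c3. So r1c3=5.
Step 13. [r5c3∈{2,9}] 2 has one home in row 5: r5c3 ⇒ r5c3=2.
Step 14. [r4c3∈{9}] r4c3 has the single candidate 9. So r4c3=9.
Step 15. [r8c9∈{1,7,9}] col 9 places 9 nowhere but r8c9, so r8c9=9.
Step 16. [r1c2∈{1,4,7}] in row 1, 4 fits only at r1c2, so r1c2=4.
Step 17. [r6c8∈{4}] r6c8 is down to just 4, so r6c8=4.
Step 18. [r7c8∈{7}] r7c8's peers cover all but 7, so r7c8=7.
Step 19. [r8c7∈{1}] r8c7 is down to just 1 ⇒ r8c7=1.
Step 20. [r9c9∈{5}] r9c9 is down to just 5. So r9c9=5.
Step 21. [r3c8∈{1}] nothing but 1 survives at r3c8 ⇒ r3c8=1.
Step 22. [r3c9∈{7}] nothing but 7 survives at r3c9 ⇒ r3c9=7.
Step 23. [r9c6∈{3}] r9c6 has the single candidate 3 ⇒ r9c6=3.
Step 24. [r8c2∈{7}] r8c2 is down to just 7, so r8c2=7.
Step 25. [r4c5∈{1,3}] in col 5, 3 fits only at r4c5, so r4c5=3.
Step 26. [r2c4∈{5,6}] across col 4, 5 lands solely at r2c4 ⇒ r2c4=5.
Step 27. [r3c6∈{2}] r3c6 has the single candidate 2. So r3c6=2.
Step 28. [r5c5∈{1}] r5c5 is down to just 1. So r5c5=1.
Step 29. [r1c6∈{7}] only 7 remains possible at r1c6 ⇒ r1c6=7.
Step 30. [r6c7∈{3}] r6c7's peers cover all but 3 ⇒ r6c7=3.
Step 31. [r8c3∈{3}] r8c3 is down to just 3. So r8c3=3.
Step 32. [r2c2∈{9}] r2c2 has the single candidate 9. So r2c2=9.
Step 33. [r4c7∈{7}] r4c7 is down to just 7 ⇒ r4c7=7.
Step 34. [r8c6∈{8}] r8c6 has the single candidate 8, so r8c6=8.
Step 35. [r5c6∈{4}] r5c6 is down to just 4, so r5c6=4.
Step 36. [r5c2∈{8}] nothing but 8 survives at r5c2 ⇒ r5c2=8.
Step 37. [r4c9∈{1}] r4c9's peers cover all but 1. So r4c9=1.
Step 38. [r2c3∈{7}] r2c3 has the single candidate 7. So r2c3=7.
Step 39. [r9c3∈{4}] r9c3's peers cover all but 4, so r9c3=4.
Step 40. [r2c5∈{6}] r2c5's peers cover all but 6, so r2c5=6.
Step 41. [r6c2∈{6}] r6c2 is down to just 6, so r6c2=6.
Step 42. [r9c2∈{1}] r9c2's peers cover all but 1, so r9c2=1.
Step 43. [r7c5∈{5}] nothing but 5 survives at r7c5. So r7c5=5.
Step 44. [r5c7∈{9}] r5c7 has the single candidate 9 ⇒ r5c7=9.
Step 45. [r9c4∈{6}] r9c4 has the single candidate 6 ⇒ r9c4=6.
Step 46. [r3c7∈{5}] only 5 remains possible at r3c7, so r3c7=5.
Step 47. [r4c8∈{2}] r4c8 is down to just 2. So r4c8=2.
Step 48. [r2c1∈{2}] r2c1 has the single candidate 2 ⇒ r2c1=2.
Step 49. [r7c7∈{4}] r7c7 has the single candidate 4 ⇒ r7c7=4.
Step 50. [r7c6∈{9}] r7c6 has the single candidate 9, so r7c6=9.
Step 51. [r1c1∈{1}] nothing but 1 survives at r1c1, so r1c1=1.

Answer: 1 4 5 3 8 7 6 9 2 / 2 9 7 5 6 1 8 3 4 / 6 3 8 4 9 2 5 1 7 / 4 5 9 8 3 6 7 2 1 / 3 8 2 7 1 4 9 5 6 / 7 6 1 9 2 5 3 4 8 / 8 2 6 1 5 9 4 7 3 / 5 7 3 2 4 8 1 6 9 / 9 1 4 6 7 3 2 8 5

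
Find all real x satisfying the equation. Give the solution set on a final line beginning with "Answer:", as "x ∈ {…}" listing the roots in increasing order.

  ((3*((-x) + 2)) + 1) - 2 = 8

Step 1. [((3*((-x) + 2)) + 1) - 2 = 8] add 2: x sits inside (… - 2), so sub: (3*((-x) + 2)) + 1 = 10.
Step 2. [(3*((-x) + 2)) + 1 = 10] subtract 1: x sits inside (… + 1) ⇒ sub: 3*((-x) + 2) = 9.
Step 3. [3*((-x) + 2) = 9] 3·(inner) — divide through by 3 ⇒ div: (-x) + 2 = 3.
Step 4. [(-x) + 2 = 3] 2 comes off first (subtract 2), so sub: -x = 1.
Step 5. [-x = 1] flip signs both sides ⇒ neg: x = -1.

Answer: x ∈ {-1}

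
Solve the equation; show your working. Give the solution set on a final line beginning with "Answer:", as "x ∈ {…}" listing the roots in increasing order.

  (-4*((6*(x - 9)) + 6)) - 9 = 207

Step 1. [(-4*((6*(x - 9)) + 6)) - 9 = 207] the outer -9 inverts by adding 9. So sub: -4*((6*(x - 9)) + 6) = 216.
Step 2. [-4*((6*(x - 9)) + 6) = 216] divide by the outer -4. So div: (6*(x - 9)) + 6 = -54.
Step 3. [(6*(x - 9)) + 6 = -54] 6 | LHS and 6 | -54: pull 6 out, so factor: (x - 9) + 1 = -9.
Step 4. [(x - 9) + 1 = -9] peel the +1: subtract 1 from each side, so sub: x - 9 = -10.
Step 5. [x - 9 = -10] peel the -9: add 9 from each side ⇒ sub: x = -1.

Answer: x ∈ {-1}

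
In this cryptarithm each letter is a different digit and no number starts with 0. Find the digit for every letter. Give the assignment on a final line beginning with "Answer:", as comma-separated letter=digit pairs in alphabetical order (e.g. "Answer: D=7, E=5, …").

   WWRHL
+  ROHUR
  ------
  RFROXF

Step 1. [col 1: L + R ≡ F (mod 10)] F=0 is one option consistent with column 1 (L + R ≡ F (mod 10), carry-in 0) — take it, so F=0.
Step 2. [col 1: L + R ≡ F (mod 10)] no forcing yet in column 1 (carry-in 0); R=1 is free and consistent — try it. So R=1.
Step 3. [col 1: L + R ≡ F (mod 10)] from column 1 (R=1, F=0, carry-in 0, digits 0,1 already taken and all letters distinct): L must equal 9. So L=9.
Step 4. [col 2: H + U ≡ X (mod 10)] several values work for X in column 2 (H + U ≡ X (mod 10), carry-in 1); try X=7 ⇒ X=7.
Step 5. [col 2: H + U ≡ X (mod 10)] U=4 is one option consistent with column 2 (H + U ≡ X (mod 10), carry-in 1) — take it ⇒ U=4.
Step 6. [col 2: H + U ≡ X (mod 10)] from column 2 (U=4, X=7, carry-in 1, digits 0,1,4,7,9 already taken and all letters distinct): H must equal 2, so H=2.
Step 7. [col 3: R + H ≡ O (mod 10)] column 3 reads R+H+carry(0)=O with R=1, H=2; with digits 0,1,2,4,7,9 already taken and all letters distinct, the only value for O is 3 ⇒ O=3.
Step 8. [col 4: W + O ≡ R (mod 10)] column 4 reads W+O+carry(0)=R with O=3, R=1; with digits 0,1,2,3,4,7,9 already taken and all letters distinct, the only value for W is 8. So W=8.

Answer: F=0, H=2, L=9, O=3, R=1, U=4, W=8, X=7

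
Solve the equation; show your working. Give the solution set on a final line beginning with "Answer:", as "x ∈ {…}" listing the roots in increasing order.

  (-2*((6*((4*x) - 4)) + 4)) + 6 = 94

Step 1. [(-2*((6*((4*x) - 4)) + 4)) + 6 = 94] +6 is outermost — subtract 6 both sides ⇒ sub: -2*((6*((4*x) - 4)) + 4) = 88.
Step 2. [-2*((6*((4*x) - 4)) + 4) = 88] leading coefficient -2: divide by -2, so div: (6*((4*x) - 4)) + 4 = -44.
Step 3. [(6*((4*x) - 4)) + 4 = -44] peel the +4: subtract 4 from each side ⇒ sub: 6*((4*x) - 4) = -48.
Step 4. [6*((4*x) - 4) = -48] divide by the outer 6. So div: (4*x) - 4 = -8.
Step 5. [(4*x) - 4 = -8] 4 | LHS and 4 | -8: pull 4 out ⇒ factor: x - 1 = -2.
Step 6. [x - 1 = -2] peel the -1: add 1 from each side ⇒ sub: x = -1.

Answer: x ∈ {-1}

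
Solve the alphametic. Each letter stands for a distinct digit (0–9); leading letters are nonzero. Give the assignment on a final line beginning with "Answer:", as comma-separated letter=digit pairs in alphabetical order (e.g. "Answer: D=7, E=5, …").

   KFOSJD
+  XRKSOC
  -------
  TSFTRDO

Step 1. [col 1: D + C ≡ O (mod 10)] O=5 is one option consistent with column 1 (D + C ≡ O (mod 10), carry-in 0) — take it, so O=5.
Step 2. [col 1: D + C ≡ O (mod 10)] no forcing yet in column 1 (carry-in 0); D=3 is free and consistent — try it ⇒ D=3.
Step 3. [col 1: D + C ≡ O (mod 10)] in column 1 we have D+C≡O with carry-in 0; given D=3, O=5 and digits 3,5 already taken and all letters distinct, that pins C to 2 ⇒ C=2.
Step 4. [col 2: J + O ≡ D (mod 10)] column 2: given O=5, D=3, carry-in 0, and digits 2,3,5 already taken and all letters distinct, J+O≡D (mod 10) forces J=8 ⇒ J=8.
Step 5. [col 3: S + S ≡ R (mod 10)] no forcing yet in column 3 (carry-in 1); R=9 is free and consistent — try it ⇒ R=9.
Step 6. [T] adding two 6-digit numbers gives at most 6+1 digits, and here it does — T is that final carry and must be 1. So T=1.
Step 7. [col 3: S + S ≡ R (mod 10)] column 3: given R=9, carry-in 1, and digits 1,2,3,5,8,9 already taken and all letters distinct, S+S≡R (mod 10) forces S=4, so S=4.
Step 8. [col 4: O + K ≡ T (mod 10)] column 4 reads O+K+carry(0)=T with O=5, T=1; with digits 1,2,3,4,5,8,9 already taken and all letters distinct, the only value for K is 6 ⇒ K=6.
Step 9. [col 5: F + R ≡ F (mod 10)] F=0 is one option consistent with column 5 (F + R ≡ F (mod 10), carry-in 1) — take it, so F=0.
Step 10. [col 6: K + X ≡ S (mod 10)] in column 6 we have K+X≡S with carry-in 1; given K=6, S=4 and digits 0,1,2,3,4,5,6,8,9 already taken and all letters distinct, that pins X to 7 ⇒ X=7.

Answer: C=2, D=3, F=0, J=8, K=6, O=5, R=9, S=4, T=1, X=7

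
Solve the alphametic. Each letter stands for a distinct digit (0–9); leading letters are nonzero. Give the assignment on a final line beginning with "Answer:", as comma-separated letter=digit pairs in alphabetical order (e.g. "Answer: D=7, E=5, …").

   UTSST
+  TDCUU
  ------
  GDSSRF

Step 1. [G] the sum has 6 digits but both addends have 5; that extra leading digit G is the final carry, namely 1, so G=1.
Step 2. [col 1: T + U ≡ F (mod 10)] column 1 (T + U ≡ F (mod 10), carry-in 0) doesn't pin F yet; pick F=5 and continue, so F=5.
Step 3. [col 1: T + U ≡ F (mod 10)] column 1 (T + U ≡ F (mod 10), carry-in 0) doesn't pin U yet; pick U=8 and continue. So U=8.
Step 4. [col 1: T + U ≡ F (mod 10)] from column 1 (U=8, F=5, carry-in 0, digits 1,5,8 already taken and all letters distinct): T must equal 7. So T=7.
Step 5. [col 2: S + U ≡ R (mod 10)] column 2 (S + U ≡ R (mod 10), carry-in 1) doesn't pin S yet; pick S=4 and continue ⇒ S=4.
Step 6. [col 2: S + U ≡ R (mod 10)] column 2: given S=4, U=8, carry-in 1, and digits 1,4,5,7,8 already taken and all letters distinct, S+U≡R (mod 10) forces R=3, so R=3.
Step 7. [col 3: S + C ≡ S (mod 10)] from column 3 (S=4, carry-in 1, digits 1,3,4,5,7,8 already taken and all letters distinct): C must equal 9 ⇒ C=9.
Step 8. [col 4: T + D ≡ S (mod 10)] column 4: given T=7, S=4, carry-in 1, and digits 1,3,4,5,7,8,9 already taken and all letters distinct, T+D≡S (mod 10) forces D=6 ⇒ D=6.

Answer: C=9, D=6, F=5, G=1, R=3, S=4, T=7, U=8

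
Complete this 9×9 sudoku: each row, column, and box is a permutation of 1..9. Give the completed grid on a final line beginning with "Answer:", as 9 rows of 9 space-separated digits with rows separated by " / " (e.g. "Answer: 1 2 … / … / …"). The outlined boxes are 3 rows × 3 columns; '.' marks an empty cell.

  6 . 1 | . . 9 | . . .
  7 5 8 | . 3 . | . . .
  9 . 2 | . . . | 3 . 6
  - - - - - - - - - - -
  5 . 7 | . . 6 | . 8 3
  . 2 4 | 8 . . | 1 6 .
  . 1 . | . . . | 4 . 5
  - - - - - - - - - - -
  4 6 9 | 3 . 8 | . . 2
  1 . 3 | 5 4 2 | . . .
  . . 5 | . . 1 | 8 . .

Step 1. [r7c5∈{7}] only 7 remains possible at r7c5. So r7c5=7.
Step 2. [r2c6∈{4}] r2c6 has the single candidate 4. So r2c6=4.
Step 3. [r2c9∈{1,9}] col 9 places 1 nowhere but r2c9, so r2c9=1.
Step 4. [r4c2∈{9}] nothing but 9 survives at r4c2, so r4c2=9.
Step 5. [r4c7∈{2}] nothing but 2 survives at r4c7, so r4c7=2.
Step 6. [r9c8∈{3,4,7,9}] r9c8 is the only open cell in row 9 admitting 3, so r9c8=3.
Step 7. [r3c5∈{1,5,8}] r3c5 is the only open cell in row 3 admitting 8. So r3c5=8.
Step 8. [r9c9∈{4,7,9}] in row 9, 4 fits only at r9c9 ⇒ r9c9=4.
Step 9. [r2c7∈{9}] nothing but 9 survives at r2c7 ⇒ r2c7=9.
Step 10. [r9c5∈{6,9}] 6 has one home in col 5: r9c5. So r9c5=6.
Step 11. [r2c8∈{2}] nothing but 2 survives at r2c8 ⇒ r2c8=2.
Step 12. [r7c7∈{5}] r7c7's peers cover all but 5, so r7c7=5.
Step 13. [r1c7∈{7}] only 7 remains possible at r1c7, so r1c7=7.
Step 14. [r3c2∈{4}] r3c2's peers cover all but 4. So r3c2=4.
Step 15. [r3c4∈{1,7}] across row 3, 1 lands solely at r3c4, so r3c4=1.
Step 16. [r6c4∈{2,7,9}] col 4 places 7 nowhere but r6c4 ⇒ r6c4=7.
Step 17. [r8c8∈{7,9}] col 8 places 7 nowhere but r8c8, so r8c8=7.
Step 18. [r6c6∈{3}] only 3 remains possible at r6c6 ⇒ r6c6=3.
Step 19. [r3c8∈{5}] r3c8 is down to just 5 ⇒ r3c8=5.
Step 20. [r6c8∈{9}] r6c8's peers cover all but 9. So r6c8=9.
Step 21. [r1c5∈{2,5}] in row 1, 5 fits only at r1c5. So r1c5=5.
Step 22. [r8c9∈{9}] nothing but 9 survives at r8c9 ⇒ r8c9=9.
Step 23. [r9c1∈{2}] only 2 remains possible at r9c1. So r9c1=2.
Step 24. [r5c9∈{7}] r5c9 is down to just 7 ⇒ r5c9=7.
Step 25. [r4c5∈{1}] nothing but 1 survives at r4c5. So r4c5=1.
Step 26. [r5c5∈{9}] r5c5 has the single candidate 9, so r5c5=9.
Step 27. [r8c2∈{8}] r8c2's peers cover all but 8, so r8c2=8.
Step 28. [r2c4∈{6}] r2c4 has the single candidate 6, so r2c4=6.
Step 29. [r7c8∈{1}] r7c8 is down to just 1. So r7c8=1.
Step 30. [r5c6∈{5}] nothing but 5 survives at r5c6, so r5c6=5.
Step 31. [r9c2∈{7}] nothing but 7 survives at r9c2. So r9c2=7.
Step 32. [r6c1∈{8}] only 8 remains possible at r6c1 ⇒ r6c1=8.
Step 33. [r5c1∈{3}] only 3 remains possible at r5c1. So r5c1=3.
Step 34. [r1c2∈{3}] nothing but 3 survives at r1c2. So r1c2=3.
Step 35. [r4c4∈{4}] only 4 remains possible at r4c4 ⇒ r4c4=4.
Step 36. [r9c4∈{9}] nothing but 9 survives at r9c4 ⇒ r9c4=9.
Step 37. [r6c3∈{6}] nothing but 6 survives at r6c3, so r6c3=6.
Step 38. [r8c7∈{6}] only 6 remains possible at r8c7 ⇒ r8c7=6.
Step 39. [r1c9∈{8}] nothing but 8 survives at r1c9. So r1c9=8.
Step 40. [r1c8∈{4}] r1c8's peers cover all but 4, so r1c8=4.
Step 41. [r6c5∈{2}] r6c5 is down to just 2, so r6c5=2.
Step 42. [r1c4∈{2}] r1c4 has the single candidate 2. So r1c4=2.
Step 43. [r3c6∈{7}] r3c6 is down to just 7. So r3c6=7.

Answer: 6 3 1 2 5 9 7 4 8 / 7 5 8 6 3 4 9 2 1 / 9 4 2 1 8 7 3 5 6 / 5 9 7 4 1 6 2 8 3 / 3 2 4 8 9 5 1 6 7 / 8 1 6 7 2 3 4 9 5 / 4 6 9 3 7 8 5 1 2 / 1 8 3 5 4 2 6 7 9 / 2 7 5 9 6 1 8 3 4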